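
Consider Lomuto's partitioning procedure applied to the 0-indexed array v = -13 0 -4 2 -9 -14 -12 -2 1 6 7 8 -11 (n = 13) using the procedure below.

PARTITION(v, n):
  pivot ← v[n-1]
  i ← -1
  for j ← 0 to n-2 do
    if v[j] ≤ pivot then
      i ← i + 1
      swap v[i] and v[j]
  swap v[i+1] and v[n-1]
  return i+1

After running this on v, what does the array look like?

-13 -14 -12 -11 -9 0 -4 -2 1 6 7 8 2

pivot=-11, i=-1
j=0: -13≤-11, i=0, swap(0,0) ⇒ -13 0 -4 2 -9 -14 -12 -2 1 6 7 8 -11
j=1: 0>-11, skip
j=2: -4>-11, skip
j=3: 2>-11, skip
j=4: -9>-11, skip
j=5: -14≤-11, i=1, swap(1,5) ⇒ -13 -14 -4 2 -9 0 -12 -2 1 6 7 8 -11
j=6: -12≤-11, i=2, swap(2,6) ⇒ -13 -14 -12 2 -9 0 -4 -2 1 6 7 8 -11
j=7: -2>-11, skip
j=8: 1>-11, skip
j=9: 6>-11, skip
j=10: 7>-11, skip
j=11: 8>-11, skip
swap(3,12) ⇒ -13 -14 -12 -11 -9 0 -4 -2 1 6 7 8 2; return 3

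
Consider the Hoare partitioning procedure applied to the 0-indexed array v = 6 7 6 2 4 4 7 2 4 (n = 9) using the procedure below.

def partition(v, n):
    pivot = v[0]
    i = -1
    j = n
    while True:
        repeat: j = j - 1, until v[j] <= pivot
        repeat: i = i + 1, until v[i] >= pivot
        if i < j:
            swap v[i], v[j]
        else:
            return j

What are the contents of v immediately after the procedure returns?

4 2 4 2 4 6 7 7 6

pivot=6
j stops at 8 (4), i stops at 0 (6); swap ⇒ 4 7 6 2 4 4 7 2 6
j stops at 7 (2), i stops at 1 (7); swap ⇒ 4 2 6 2 4 4 7 7 6
j stops at 5 (4), i stops at 2 (6); swap ⇒ 4 2 4 2 4 6 7 7 6
j stops at 4, i stops at 5; i≥j ⇒ return 4. v=4 2 4 2 4 6 7 7 6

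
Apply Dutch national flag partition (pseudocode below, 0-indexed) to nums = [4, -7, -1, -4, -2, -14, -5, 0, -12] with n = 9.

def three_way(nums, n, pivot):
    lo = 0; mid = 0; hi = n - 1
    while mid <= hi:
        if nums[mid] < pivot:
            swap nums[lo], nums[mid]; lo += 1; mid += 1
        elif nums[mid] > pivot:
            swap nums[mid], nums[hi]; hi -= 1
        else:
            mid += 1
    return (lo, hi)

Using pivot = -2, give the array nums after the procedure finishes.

lo=0 mid=0 hi=8
4>-2: swap(0,8), hi=7 ⇒ [-12, -7, -1, -4, -2, -14, -5, 0, 4]
-12<-2: swap(0,0), lo=1 mid=1 ⇒ [-12, -7, -1, -4, -2, -14, -5, 0, 4]
-7<-2: swap(1,1), lo=2 mid=2 ⇒ [-12, -7, -1, -4, -2, -14, -5, 0, 4]
-1>-2: swap(2,7), hi=6 ⇒ [-12, -7, 0, -4, -2, -14, -5, -1, 4]
0>-2: swap(2,6), hi=5 ⇒ [-12, -7, -5, -4, -2, -14, 0, -1, 4]
-5<-2: swap(2,2), lo=3 mid=3 ⇒ [-12, -7, -5, -4, -2, -14, 0, -1, 4]
-4<-2: swap(3,3), lo=4 mid=4 ⇒ [-12, -7, -5, -4, -2, -14, 0, -1, 4]
-2=-2: mid=5
-14<-2: swap(4,5), lo=5 mid=6 ⇒ [-12, -7, -5, -4, -14, -2, 0, -1, 4]
done. lo=5 hi=5; nums=[-12, -7, -5, -4, -14, -2, 0, -1, 4]

[-12, -7, -5, -4, -14, -2, 0, -1, 4]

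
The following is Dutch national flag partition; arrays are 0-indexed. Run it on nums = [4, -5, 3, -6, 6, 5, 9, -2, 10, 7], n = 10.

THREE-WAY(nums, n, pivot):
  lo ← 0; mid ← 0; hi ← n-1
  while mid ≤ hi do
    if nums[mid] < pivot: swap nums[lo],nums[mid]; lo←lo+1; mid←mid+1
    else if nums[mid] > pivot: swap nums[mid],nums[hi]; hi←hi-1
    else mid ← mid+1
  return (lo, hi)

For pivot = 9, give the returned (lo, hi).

(8, 8)

pivot = 9; lo=0, mid=0, hi=9
nums[mid]=4<9: swap nums[0],nums[0]; lo=1,mid=1 → [4, -5, 3, -6, 6, 5, 9, -2, 10, 7]
nums[mid]=-5<9: swap nums[1],nums[1]; lo=2,mid=2 → [4, -5, 3, -6, 6, 5, 9, -2, 10, 7]
nums[mid]=3<9: swap nums[2],nums[2]; lo=3,mid=3 → [4, -5, 3, -6, 6, 5, 9, -2, 10, 7]
nums[mid]=-6<9: swap nums[3],nums[3]; lo=4,mid=4 → [4, -5, 3, -6, 6, 5, 9, -2, 10, 7]
nums[mid]=6<9: swap nums[4],nums[4]; lo=5,mid=5 → [4, -5, 3, -6, 6, 5, 9, -2, 10, 7]
nums[mid]=5<9: swap nums[5],nums[5]; lo=6,mid=6 → [4, -5, 3, -6, 6, 5, 9, -2, 10, 7]
nums[mid]=9=9: mid=7
nums[mid]=-2<9: swap nums[6],nums[7]; lo=7,mid=8 → [4, -5, 3, -6, 6, 5, -2, 9, 10, 7]
nums[mid]=10>9: swap nums[8],nums[9]; hi=8 → [4, -5, 3, -6, 6, 5, -2, 9, 7, 10]
nums[mid]=7<9: swap nums[7],nums[8]; lo=8,mid=9 → [4, -5, 3, -6, 6, 5, -2, 7, 9, 10]
end: lo=8, hi=8; nums = [4, -5, 3, -6, 6, 5, -2, 7, 9, 10]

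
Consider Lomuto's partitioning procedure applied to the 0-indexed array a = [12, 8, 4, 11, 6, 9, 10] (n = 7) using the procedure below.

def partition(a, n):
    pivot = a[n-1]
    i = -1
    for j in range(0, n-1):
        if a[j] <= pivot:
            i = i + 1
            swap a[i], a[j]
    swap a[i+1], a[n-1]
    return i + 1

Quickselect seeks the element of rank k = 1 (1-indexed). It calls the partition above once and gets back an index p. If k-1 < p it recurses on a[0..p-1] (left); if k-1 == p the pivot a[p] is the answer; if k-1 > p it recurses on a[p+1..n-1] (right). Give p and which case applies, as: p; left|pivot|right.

4; left

pivot=10, i=-1
j=0: 12>10, skip
j=1: 8≤10, i=0, swap(0,1) ⇒ [8, 12, 4, 11, 6, 9, 10]
j=2: 4≤10, i=1, swap(1,2) ⇒ [8, 4, 12, 11, 6, 9, 10]
j=3: 11>10, skip
j=4: 6≤10, i=2, swap(2,4) ⇒ [8, 4, 6, 11, 12, 9, 10]
j=5: 9≤10, i=3, swap(3,5) ⇒ [8, 4, 6, 9, 12, 11, 10]
swap(4,6) ⇒ [8, 4, 6, 9, 10, 11, 12]; return 4
p = 4; k-1 = 0 < 4 ⇒ left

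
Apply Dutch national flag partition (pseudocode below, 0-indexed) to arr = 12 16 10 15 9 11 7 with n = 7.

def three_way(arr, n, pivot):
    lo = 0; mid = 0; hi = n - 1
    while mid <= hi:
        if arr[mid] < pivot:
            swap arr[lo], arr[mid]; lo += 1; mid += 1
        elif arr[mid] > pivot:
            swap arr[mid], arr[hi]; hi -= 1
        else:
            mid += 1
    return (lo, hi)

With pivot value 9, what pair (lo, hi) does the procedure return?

lo=0 mid=0 hi=6
12>9: swap(0,6), hi=5 ⇒ 7 16 10 15 9 11 12
7<9: swap(0,0), lo=1 mid=1 ⇒ 7 16 10 15 9 11 12
16>9: swap(1,5), hi=4 ⇒ 7 11 10 15 9 16 12
11>9: swap(1,4), hi=3 ⇒ 7 9 10 15 11 16 12
9=9: mid=2
10>9: swap(2,3), hi=2 ⇒ 7 9 15 10 11 16 12
15>9: swap(2,2), hi=1 ⇒ 7 9 15 10 11 16 12
done. lo=1 hi=1; arr=7 9 15 10 11 16 12

(1, 1)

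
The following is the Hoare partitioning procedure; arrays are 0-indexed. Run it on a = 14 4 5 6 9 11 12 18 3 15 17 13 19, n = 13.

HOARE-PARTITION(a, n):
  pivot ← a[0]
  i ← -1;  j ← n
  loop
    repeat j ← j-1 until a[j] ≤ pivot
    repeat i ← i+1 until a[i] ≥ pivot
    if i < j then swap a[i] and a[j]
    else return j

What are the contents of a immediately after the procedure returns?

13 4 5 6 9 11 12 3 18 15 17 14 19

pivot=14
j stops at 11 (13), i stops at 0 (14); swap ⇒ 13 4 5 6 9 11 12 18 3 15 17 14 19
j stops at 8 (3), i stops at 7 (18); swap ⇒ 13 4 5 6 9 11 12 3 18 15 17 14 19
j stops at 7, i stops at 8; i≥j ⇒ return 7. a=13 4 5 6 9 11 12 3 18 15 17 14 19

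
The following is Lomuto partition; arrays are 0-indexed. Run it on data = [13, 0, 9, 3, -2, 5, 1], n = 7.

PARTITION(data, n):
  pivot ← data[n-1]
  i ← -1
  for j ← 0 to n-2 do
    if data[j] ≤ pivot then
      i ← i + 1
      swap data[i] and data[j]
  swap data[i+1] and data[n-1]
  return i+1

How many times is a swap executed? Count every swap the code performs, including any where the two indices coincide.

pivot = data[6] = 1; i = -1
j=0: data[0]=13 > 1 → no swap
j=1: data[1]=0 ≤ 1 → i=0, swap data[0],data[1] → [0, 13, 9, 3, -2, 5, 1]
j=2: data[2]=9 > 1 → no swap
j=3: data[3]=3 > 1 → no swap
j=4: data[4]=-2 ≤ 1 → i=1, swap data[1],data[4] → [0, -2, 9, 3, 13, 5, 1]
j=5: data[5]=5 > 1 → no swap
final swap data[2],data[6] → [0, -2, 1, 3, 13, 5, 9]; return 2

3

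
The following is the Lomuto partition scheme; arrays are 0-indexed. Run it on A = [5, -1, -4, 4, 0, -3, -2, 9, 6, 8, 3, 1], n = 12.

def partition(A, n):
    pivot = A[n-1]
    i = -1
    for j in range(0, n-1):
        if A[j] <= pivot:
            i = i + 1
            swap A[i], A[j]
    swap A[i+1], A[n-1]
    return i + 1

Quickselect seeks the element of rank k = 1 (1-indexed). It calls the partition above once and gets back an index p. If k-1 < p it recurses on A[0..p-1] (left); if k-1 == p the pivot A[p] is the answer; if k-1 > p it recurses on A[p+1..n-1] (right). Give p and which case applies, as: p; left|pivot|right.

5; left

pivot = A[11] = 1; i = -1
j=0: A[0]=5 > 1 → no swap
j=1: A[1]=-1 ≤ 1 → i=0, swap A[0],A[1] → [-1, 5, -4, 4, 0, -3, -2, 9, 6, 8, 3, 1]
j=2: A[2]=-4 ≤ 1 → i=1, swap A[1],A[2] → [-1, -4, 5, 4, 0, -3, -2, 9, 6, 8, 3, 1]
j=3: A[3]=4 > 1 → no swap
j=4: A[4]=0 ≤ 1 → i=2, swap A[2],A[4] → [-1, -4, 0, 4, 5, -3, -2, 9, 6, 8, 3, 1]
j=5: A[5]=-3 ≤ 1 → i=3, swap A[3],A[5] → [-1, -4, 0, -3, 5, 4, -2, 9, 6, 8, 3, 1]
j=6: A[6]=-2 ≤ 1 → i=4, swap A[4],A[6] → [-1, -4, 0, -3, -2, 4, 5, 9, 6, 8, 3, 1]
j=7: A[7]=9 > 1 → no swap
j=8: A[8]=6 > 1 → no swap
j=9: A[9]=8 > 1 → no swap
j=10: A[10]=3 > 1 → no swap
final swap A[5],A[11] → [-1, -4, 0, -3, -2, 1, 5, 9, 6, 8, 3, 4]; return 5
p = 5; k-1 = 0 < 5 ⇒ left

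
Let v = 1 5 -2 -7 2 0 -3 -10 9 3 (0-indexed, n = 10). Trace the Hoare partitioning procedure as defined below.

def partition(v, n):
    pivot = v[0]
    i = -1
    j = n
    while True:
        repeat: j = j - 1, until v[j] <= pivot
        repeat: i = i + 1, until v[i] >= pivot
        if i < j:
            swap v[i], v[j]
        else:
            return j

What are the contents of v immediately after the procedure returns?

pivot = v[0] = 1; i = -1, j = 10
j→7 (v[7]=-10≤1), i→0 (v[0]=1≥1); i<j, swap → -10 5 -2 -7 2 0 -3 1 9 3
j→6 (v[6]=-3≤1), i→1 (v[1]=5≥1); i<j, swap → -10 -3 -2 -7 2 0 5 1 9 3
j→5 (v[5]=0≤1), i→4 (v[4]=2≥1); i<j, swap → -10 -3 -2 -7 0 2 5 1 9 3
j→4, i→5; i≥j, return j=4. v = -10 -3 -2 -7 0 2 5 1 9 3

-10 -3 -2 -7 0 2 5 1 9 3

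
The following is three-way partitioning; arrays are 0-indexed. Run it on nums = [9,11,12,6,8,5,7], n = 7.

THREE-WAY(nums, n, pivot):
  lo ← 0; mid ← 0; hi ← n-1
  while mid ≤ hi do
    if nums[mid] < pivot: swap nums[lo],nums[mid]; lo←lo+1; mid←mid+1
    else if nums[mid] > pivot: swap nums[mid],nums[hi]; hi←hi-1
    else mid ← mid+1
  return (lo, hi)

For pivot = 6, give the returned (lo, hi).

pivot = 6; lo=0, mid=0, hi=6
nums[mid]=9>6: swap nums[0],nums[6]; hi=5 → [7,11,12,6,8,5,9]
nums[mid]=7>6: swap nums[0],nums[5]; hi=4 → [5,11,12,6,8,7,9]
nums[mid]=5<6: swap nums[0],nums[0]; lo=1,mid=1 → [5,11,12,6,8,7,9]
nums[mid]=11>6: swap nums[1],nums[4]; hi=3 → [5,8,12,6,11,7,9]
nums[mid]=8>6: swap nums[1],nums[3]; hi=2 → [5,6,12,8,11,7,9]
nums[mid]=6=6: mid=2
nums[mid]=12>6: swap nums[2],nums[2]; hi=1 → [5,6,12,8,11,7,9]
end: lo=1, hi=1; nums = [5,6,12,8,11,7,9]

(1, 1)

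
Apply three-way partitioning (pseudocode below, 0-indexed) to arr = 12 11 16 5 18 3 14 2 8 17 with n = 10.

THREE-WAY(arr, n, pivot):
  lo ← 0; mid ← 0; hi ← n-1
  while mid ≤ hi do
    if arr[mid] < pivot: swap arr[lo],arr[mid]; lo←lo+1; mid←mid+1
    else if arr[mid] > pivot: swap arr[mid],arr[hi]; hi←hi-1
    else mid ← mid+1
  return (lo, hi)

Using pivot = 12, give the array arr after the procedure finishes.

11 8 5 2 3 12 14 18 17 16

lo=0 mid=0 hi=9
12=12: mid=1
11<12: swap(0,1), lo=1 mid=2 ⇒ 11 12 16 5 18 3 14 2 8 17
16>12: swap(2,9), hi=8 ⇒ 11 12 17 5 18 3 14 2 8 16
17>12: swap(2,8), hi=7 ⇒ 11 12 8 5 18 3 14 2 17 16
8<12: swap(1,2), lo=2 mid=3 ⇒ 11 8 12 5 18 3 14 2 17 16
5<12: swap(2,3), lo=3 mid=4 ⇒ 11 8 5 12 18 3 14 2 17 16
18>12: swap(4,7), hi=6 ⇒ 11 8 5 12 2 3 14 18 17 16
2<12: swap(3,4), lo=4 mid=5 ⇒ 11 8 5 2 12 3 14 18 17 16
3<12: swap(4,5), lo=5 mid=6 ⇒ 11 8 5 2 3 12 14 18 17 16
14>12: swap(6,6), hi=5 ⇒ 11 8 5 2 3 12 14 18 17 16
done. lo=5 hi=5; arr=11 8 5 2 3 12 14 18 17 16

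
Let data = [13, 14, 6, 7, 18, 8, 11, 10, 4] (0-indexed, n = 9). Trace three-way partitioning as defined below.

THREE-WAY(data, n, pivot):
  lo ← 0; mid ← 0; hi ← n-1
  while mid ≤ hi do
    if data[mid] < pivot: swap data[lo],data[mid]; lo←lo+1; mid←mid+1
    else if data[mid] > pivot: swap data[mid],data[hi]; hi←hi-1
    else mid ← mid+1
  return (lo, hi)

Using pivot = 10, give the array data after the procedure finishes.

pivot = 10; lo=0, mid=0, hi=8
data[mid]=13>10: swap data[0],data[8]; hi=7 → [4, 14, 6, 7, 18, 8, 11, 10, 13]
data[mid]=4<10: swap data[0],data[0]; lo=1,mid=1 → [4, 14, 6, 7, 18, 8, 11, 10, 13]
data[mid]=14>10: swap data[1],data[7]; hi=6 → [4, 10, 6, 7, 18, 8, 11, 14, 13]
data[mid]=10=10: mid=2
data[mid]=6<10: swap data[1],data[2]; lo=2,mid=3 → [4, 6, 10, 7, 18, 8, 11, 14, 13]
data[mid]=7<10: swap data[2],data[3]; lo=3,mid=4 → [4, 6, 7, 10, 18, 8, 11, 14, 13]
data[mid]=18>10: swap data[4],data[6]; hi=5 → [4, 6, 7, 10, 11, 8, 18, 14, 13]
data[mid]=11>10: swap data[4],data[5]; hi=4 → [4, 6, 7, 10, 8, 11, 18, 14, 13]
data[mid]=8<10: swap data[3],data[4]; lo=4,mid=5 → [4, 6, 7, 8, 10, 11, 18, 14, 13]
end: lo=4, hi=4; data = [4, 6, 7, 8, 10, 11, 18, 14, 13]

[4, 6, 7, 8, 10, 11, 18, 14, 13]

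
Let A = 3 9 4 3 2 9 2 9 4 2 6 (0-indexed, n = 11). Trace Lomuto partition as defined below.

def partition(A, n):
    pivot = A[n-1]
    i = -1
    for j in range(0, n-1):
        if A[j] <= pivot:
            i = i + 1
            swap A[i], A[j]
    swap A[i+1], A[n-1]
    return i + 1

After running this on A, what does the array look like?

3 4 3 2 2 4 2 6 9 9 9

pivot = A[10] = 6; i = -1
j=0: A[0]=3 ≤ 6 → i=0, swap A[0],A[0] (no change) → 3 9 4 3 2 9 2 9 4 2 6
j=1: A[1]=9 > 6 → no swap
j=2: A[2]=4 ≤ 6 → i=1, swap A[1],A[2] → 3 4 9 3 2 9 2 9 4 2 6
j=3: A[3]=3 ≤ 6 → i=2, swap A[2],A[3] → 3 4 3 9 2 9 2 9 4 2 6
j=4: A[4]=2 ≤ 6 → i=3, swap A[3],A[4] → 3 4 3 2 9 9 2 9 4 2 6
j=5: A[5]=9 > 6 → no swap
j=6: A[6]=2 ≤ 6 → i=4, swap A[4],A[6] → 3 4 3 2 2 9 9 9 4 2 6
j=7: A[7]=9 > 6 → no swap
j=8: A[8]=4 ≤ 6 → i=5, swap A[5],A[8] → 3 4 3 2 2 4 9 9 9 2 6
j=9: A[9]=2 ≤ 6 → i=6, swap A[6],A[9] → 3 4 3 2 2 4 2 9 9 9 6
final swap A[7],A[10] → 3 4 3 2 2 4 2 6 9 9 9; return 7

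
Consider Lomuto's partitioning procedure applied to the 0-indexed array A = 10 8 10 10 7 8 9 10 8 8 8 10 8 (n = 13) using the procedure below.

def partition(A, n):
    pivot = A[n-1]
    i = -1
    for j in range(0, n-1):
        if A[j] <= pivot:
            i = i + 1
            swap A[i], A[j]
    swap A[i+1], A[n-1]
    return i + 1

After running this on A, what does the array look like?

pivot = A[12] = 8; i = -1
j=0: A[0]=10 > 8 → no swap
j=1: A[1]=8 ≤ 8 → i=0, swap A[0],A[1] → 8 10 10 10 7 8 9 10 8 8 8 10 8
j=2: A[2]=10 > 8 → no swap
j=3: A[3]=10 > 8 → no swap
j=4: A[4]=7 ≤ 8 → i=1, swap A[1],A[4] → 8 7 10 10 10 8 9 10 8 8 8 10 8
j=5: A[5]=8 ≤ 8 → i=2, swap A[2],A[5] → 8 7 8 10 10 10 9 10 8 8 8 10 8
j=6: A[6]=9 > 8 → no swap
j=7: A[7]=10 > 8 → no swap
j=8: A[8]=8 ≤ 8 → i=3, swap A[3],A[8] → 8 7 8 8 10 10 9 10 10 8 8 10 8
j=9: A[9]=8 ≤ 8 → i=4, swap A[4],A[9] → 8 7 8 8 8 10 9 10 10 10 8 10 8
j=10: A[10]=8 ≤ 8 → i=5, swap A[5],A[10] → 8 7 8 8 8 8 9 10 10 10 10 10 8
j=11: A[11]=10 > 8 → no swap
final swap A[6],A[12] → 8 7 8 8 8 8 8 10 10 10 10 10 9; return 6

8 7 8 8 8 8 8 10 10 10 10 10 9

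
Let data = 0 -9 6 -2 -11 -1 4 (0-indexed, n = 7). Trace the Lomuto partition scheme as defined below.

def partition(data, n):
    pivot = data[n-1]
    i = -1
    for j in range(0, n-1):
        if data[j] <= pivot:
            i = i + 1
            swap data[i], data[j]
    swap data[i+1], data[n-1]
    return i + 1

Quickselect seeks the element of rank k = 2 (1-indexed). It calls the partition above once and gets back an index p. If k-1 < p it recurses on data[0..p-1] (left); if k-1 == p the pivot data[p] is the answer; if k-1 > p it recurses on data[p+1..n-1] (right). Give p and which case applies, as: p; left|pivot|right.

5; left

pivot = data[6] = 4; i = -1
j=0: data[0]=0 ≤ 4 → i=0, swap data[0],data[0] (no change) → 0 -9 6 -2 -11 -1 4
j=1: data[1]=-9 ≤ 4 → i=1, swap data[1],data[1] (no change) → 0 -9 6 -2 -11 -1 4
j=2: data[2]=6 > 4 → no swap
j=3: data[3]=-2 ≤ 4 → i=2, swap data[2],data[3] → 0 -9 -2 6 -11 -1 4
j=4: data[4]=-11 ≤ 4 → i=3, swap data[3],data[4] → 0 -9 -2 -11 6 -1 4
j=5: data[5]=-1 ≤ 4 → i=4, swap data[4],data[5] → 0 -9 -2 -11 -1 6 4
final swap data[5],data[6] → 0 -9 -2 -11 -1 4 6; return 5
p = 5; k-1 = 1 < 5 ⇒ left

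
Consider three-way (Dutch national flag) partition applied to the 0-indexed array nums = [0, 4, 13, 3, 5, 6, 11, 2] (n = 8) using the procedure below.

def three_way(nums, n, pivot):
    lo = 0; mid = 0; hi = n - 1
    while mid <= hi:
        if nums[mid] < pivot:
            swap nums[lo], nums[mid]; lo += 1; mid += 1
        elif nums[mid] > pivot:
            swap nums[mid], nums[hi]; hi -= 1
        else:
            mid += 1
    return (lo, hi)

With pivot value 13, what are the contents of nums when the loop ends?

lo=0 mid=0 hi=7
0<13: swap(0,0), lo=1 mid=1 ⇒ [0, 4, 13, 3, 5, 6, 11, 2]
4<13: swap(1,1), lo=2 mid=2 ⇒ [0, 4, 13, 3, 5, 6, 11, 2]
13=13: mid=3
3<13: swap(2,3), lo=3 mid=4 ⇒ [0, 4, 3, 13, 5, 6, 11, 2]
5<13: swap(3,4), lo=4 mid=5 ⇒ [0, 4, 3, 5, 13, 6, 11, 2]
6<13: swap(4,5), lo=5 mid=6 ⇒ [0, 4, 3, 5, 6, 13, 11, 2]
11<13: swap(5,6), lo=6 mid=7 ⇒ [0, 4, 3, 5, 6, 11, 13, 2]
2<13: swap(6,7), lo=7 mid=8 ⇒ [0, 4, 3, 5, 6, 11, 2, 13]
done. lo=7 hi=7; nums=[0, 4, 3, 5, 6, 11, 2, 13]

[0, 4, 3, 5, 6, 11, 2, 13]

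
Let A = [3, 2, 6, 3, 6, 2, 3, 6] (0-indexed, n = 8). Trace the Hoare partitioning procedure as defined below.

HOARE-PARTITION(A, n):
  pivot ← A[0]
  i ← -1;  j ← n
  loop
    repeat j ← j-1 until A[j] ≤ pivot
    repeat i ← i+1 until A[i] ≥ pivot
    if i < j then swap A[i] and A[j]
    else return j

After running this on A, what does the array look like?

pivot = A[0] = 3; i = -1, j = 8
j→6 (A[6]=3≤3), i→0 (A[0]=3≥3); i<j, swap → [3, 2, 6, 3, 6, 2, 3, 6]
j→5 (A[5]=2≤3), i→2 (A[2]=6≥3); i<j, swap → [3, 2, 2, 3, 6, 6, 3, 6]
j→3, i→3; i≥j, return j=3. A = [3, 2, 2, 3, 6, 6, 3, 6]

[3, 2, 2, 3, 6, 6, 3, 6]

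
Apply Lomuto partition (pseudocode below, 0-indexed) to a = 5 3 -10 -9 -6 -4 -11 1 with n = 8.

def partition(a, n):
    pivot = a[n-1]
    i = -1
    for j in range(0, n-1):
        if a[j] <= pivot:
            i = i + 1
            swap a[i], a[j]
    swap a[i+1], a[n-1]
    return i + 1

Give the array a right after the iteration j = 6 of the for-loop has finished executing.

pivot=1, i=-1
j=0: 5>1, skip
j=1: 3>1, skip
j=2: -10≤1, i=0, swap(0,2) ⇒ -10 3 5 -9 -6 -4 -11 1
j=3: -9≤1, i=1, swap(1,3) ⇒ -10 -9 5 3 -6 -4 -11 1
j=4: -6≤1, i=2, swap(2,4) ⇒ -10 -9 -6 3 5 -4 -11 1
j=5: -4≤1, i=3, swap(3,5) ⇒ -10 -9 -6 -4 5 3 -11 1
j=6: -11≤1, i=4, swap(4,6) ⇒ -10 -9 -6 -4 -11 3 5 1
(after j=6) a = -10 -9 -6 -4 -11 3 5 1

-10 -9 -6 -4 -11 3 5 1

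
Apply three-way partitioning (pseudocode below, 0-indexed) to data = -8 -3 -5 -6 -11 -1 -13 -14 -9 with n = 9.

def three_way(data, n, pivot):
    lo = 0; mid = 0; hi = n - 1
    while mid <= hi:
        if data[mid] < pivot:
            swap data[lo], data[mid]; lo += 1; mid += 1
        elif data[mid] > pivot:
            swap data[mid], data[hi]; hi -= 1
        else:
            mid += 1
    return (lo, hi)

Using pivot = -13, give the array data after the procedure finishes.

lo=0 mid=0 hi=8
-8>-13: swap(0,8), hi=7 ⇒ -9 -3 -5 -6 -11 -1 -13 -14 -8
-9>-13: swap(0,7), hi=6 ⇒ -14 -3 -5 -6 -11 -1 -13 -9 -8
-14<-13: swap(0,0), lo=1 mid=1 ⇒ -14 -3 -5 -6 -11 -1 -13 -9 -8
-3>-13: swap(1,6), hi=5 ⇒ -14 -13 -5 -6 -11 -1 -3 -9 -8
-13=-13: mid=2
-5>-13: swap(2,5), hi=4 ⇒ -14 -13 -1 -6 -11 -5 -3 -9 -8
-1>-13: swap(2,4), hi=3 ⇒ -14 -13 -11 -6 -1 -5 -3 -9 -8
-11>-13: swap(2,3), hi=2 ⇒ -14 -13 -6 -11 -1 -5 -3 -9 -8
-6>-13: swap(2,2), hi=1 ⇒ -14 -13 -6 -11 -1 -5 -3 -9 -8
done. lo=1 hi=1; data=-14 -13 -6 -11 -1 -5 -3 -9 -8

-14 -13 -6 -11 -1 -5 -3 -9 -8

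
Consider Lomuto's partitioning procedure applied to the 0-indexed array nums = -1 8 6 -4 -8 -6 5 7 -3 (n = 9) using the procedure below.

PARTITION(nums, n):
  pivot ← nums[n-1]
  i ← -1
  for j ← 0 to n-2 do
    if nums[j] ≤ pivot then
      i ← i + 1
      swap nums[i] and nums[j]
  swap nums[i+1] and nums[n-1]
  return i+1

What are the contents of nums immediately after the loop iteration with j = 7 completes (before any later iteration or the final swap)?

-4 -8 -6 -1 8 6 5 7 -3

pivot = nums[8] = -3; i = -1
j=0: nums[0]=-1 > -3 → no swap
j=1: nums[1]=8 > -3 → no swap
j=2: nums[2]=6 > -3 → no swap
j=3: nums[3]=-4 ≤ -3 → i=0, swap nums[0],nums[3] → -4 8 6 -1 -8 -6 5 7 -3
j=4: nums[4]=-8 ≤ -3 → i=1, swap nums[1],nums[4] → -4 -8 6 -1 8 -6 5 7 -3
j=5: nums[5]=-6 ≤ -3 → i=2, swap nums[2],nums[5] → -4 -8 -6 -1 8 6 5 7 -3
j=6: nums[6]=5 > -3 → no swap
j=7: nums[7]=7 > -3 → no swap
(after j=7) nums = -4 -8 -6 -1 8 6 5 7 -3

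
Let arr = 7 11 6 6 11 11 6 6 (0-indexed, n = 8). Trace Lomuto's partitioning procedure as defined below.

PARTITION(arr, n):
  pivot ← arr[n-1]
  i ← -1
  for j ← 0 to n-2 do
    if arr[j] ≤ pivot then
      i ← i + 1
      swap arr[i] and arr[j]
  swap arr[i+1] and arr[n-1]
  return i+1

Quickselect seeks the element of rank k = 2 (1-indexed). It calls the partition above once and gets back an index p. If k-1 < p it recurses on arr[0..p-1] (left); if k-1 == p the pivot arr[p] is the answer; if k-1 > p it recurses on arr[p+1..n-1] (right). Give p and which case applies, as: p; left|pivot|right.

3; left

pivot = arr[7] = 6; i = -1
j=0: arr[0]=7 > 6 → no swap
j=1: arr[1]=11 > 6 → no swap
j=2: arr[2]=6 ≤ 6 → i=0, swap arr[0],arr[2] → 6 11 7 6 11 11 6 6
j=3: arr[3]=6 ≤ 6 → i=1, swap arr[1],arr[3] → 6 6 7 11 11 11 6 6
j=4: arr[4]=11 > 6 → no swap
j=5: arr[5]=11 > 6 → no swap
j=6: arr[6]=6 ≤ 6 → i=2, swap arr[2],arr[6] → 6 6 6 11 11 11 7 6
final swap arr[3],arr[7] → 6 6 6 6 11 11 7 11; return 3
p = 3; k-1 = 1 < 3 ⇒ left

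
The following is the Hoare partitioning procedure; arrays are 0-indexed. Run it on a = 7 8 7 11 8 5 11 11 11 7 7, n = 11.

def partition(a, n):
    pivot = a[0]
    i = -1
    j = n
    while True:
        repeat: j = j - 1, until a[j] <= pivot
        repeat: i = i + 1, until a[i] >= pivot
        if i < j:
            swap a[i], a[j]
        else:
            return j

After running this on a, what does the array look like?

7 7 5 11 8 7 11 11 11 8 7

pivot = a[0] = 7; i = -1, j = 11
j→10 (a[10]=7≤7), i→0 (a[0]=7≥7); i<j, swap → 7 8 7 11 8 5 11 11 11 7 7
j→9 (a[9]=7≤7), i→1 (a[1]=8≥7); i<j, swap → 7 7 7 11 8 5 11 11 11 8 7
j→5 (a[5]=5≤7), i→2 (a[2]=7≥7); i<j, swap → 7 7 5 11 8 7 11 11 11 8 7
j→2, i→3; i≥j, return j=2. a = 7 7 5 11 8 7 11 11 11 8 7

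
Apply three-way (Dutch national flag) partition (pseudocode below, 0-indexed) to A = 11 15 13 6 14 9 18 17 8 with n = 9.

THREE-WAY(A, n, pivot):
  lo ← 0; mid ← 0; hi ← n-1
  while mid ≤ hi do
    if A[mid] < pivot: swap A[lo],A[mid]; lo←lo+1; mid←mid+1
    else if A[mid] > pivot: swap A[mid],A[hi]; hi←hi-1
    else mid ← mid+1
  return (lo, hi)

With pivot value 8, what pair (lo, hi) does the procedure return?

pivot = 8; lo=0, mid=0, hi=8
A[mid]=11>8: swap A[0],A[8]; hi=7 → 8 15 13 6 14 9 18 17 11
A[mid]=8=8: mid=1
A[mid]=15>8: swap A[1],A[7]; hi=6 → 8 17 13 6 14 9 18 15 11
A[mid]=17>8: swap A[1],A[6]; hi=5 → 8 18 13 6 14 9 17 15 11
A[mid]=18>8: swap A[1],A[5]; hi=4 → 8 9 13 6 14 18 17 15 11
A[mid]=9>8: swap A[1],A[4]; hi=3 → 8 14 13 6 9 18 17 15 11
A[mid]=14>8: swap A[1],A[3]; hi=2 → 8 6 13 14 9 18 17 15 11
A[mid]=6<8: swap A[0],A[1]; lo=1,mid=2 → 6 8 13 14 9 18 17 15 11
A[mid]=13>8: swap A[2],A[2]; hi=1 → 6 8 13 14 9 18 17 15 11
end: lo=1, hi=1; A = 6 8 13 14 9 18 17 15 11

(1, 1)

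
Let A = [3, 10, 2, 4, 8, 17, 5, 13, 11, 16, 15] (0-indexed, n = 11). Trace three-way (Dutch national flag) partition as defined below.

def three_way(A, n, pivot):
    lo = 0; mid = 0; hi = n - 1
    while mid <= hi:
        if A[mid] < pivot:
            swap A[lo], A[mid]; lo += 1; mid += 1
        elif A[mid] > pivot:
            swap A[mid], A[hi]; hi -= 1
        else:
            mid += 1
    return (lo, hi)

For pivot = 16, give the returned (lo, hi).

(9, 9)

pivot = 16; lo=0, mid=0, hi=10
A[mid]=3<16: swap A[0],A[0]; lo=1,mid=1 → [3, 10, 2, 4, 8, 17, 5, 13, 11, 16, 15]
A[mid]=10<16: swap A[1],A[1]; lo=2,mid=2 → [3, 10, 2, 4, 8, 17, 5, 13, 11, 16, 15]
A[mid]=2<16: swap A[2],A[2]; lo=3,mid=3 → [3, 10, 2, 4, 8, 17, 5, 13, 11, 16, 15]
A[mid]=4<16: swap A[3],A[3]; lo=4,mid=4 → [3, 10, 2, 4, 8, 17, 5, 13, 11, 16, 15]
A[mid]=8<16: swap A[4],A[4]; lo=5,mid=5 → [3, 10, 2, 4, 8, 17, 5, 13, 11, 16, 15]
A[mid]=17>16: swap A[5],A[10]; hi=9 → [3, 10, 2, 4, 8, 15, 5, 13, 11, 16, 17]
A[mid]=15<16: swap A[5],A[5]; lo=6,mid=6 → [3, 10, 2, 4, 8, 15, 5, 13, 11, 16, 17]
A[mid]=5<16: swap A[6],A[6]; lo=7,mid=7 → [3, 10, 2, 4, 8, 15, 5, 13, 11, 16, 17]
A[mid]=13<16: swap A[7],A[7]; lo=8,mid=8 → [3, 10, 2, 4, 8, 15, 5, 13, 11, 16, 17]
A[mid]=11<16: swap A[8],A[8]; lo=9,mid=9 → [3, 10, 2, 4, 8, 15, 5, 13, 11, 16, 17]
A[mid]=16=16: mid=10
end: lo=9, hi=9; A = [3, 10, 2, 4, 8, 15, 5, 13, 11, 16, 17]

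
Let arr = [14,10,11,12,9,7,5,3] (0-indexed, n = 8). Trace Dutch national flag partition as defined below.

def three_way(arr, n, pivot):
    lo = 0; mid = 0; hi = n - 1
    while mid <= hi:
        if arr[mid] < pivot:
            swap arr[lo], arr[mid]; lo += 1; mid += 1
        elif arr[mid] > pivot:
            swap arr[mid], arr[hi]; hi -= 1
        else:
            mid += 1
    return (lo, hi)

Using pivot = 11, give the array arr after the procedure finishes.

lo=0 mid=0 hi=7
14>11: swap(0,7), hi=6 ⇒ [3,10,11,12,9,7,5,14]
3<11: swap(0,0), lo=1 mid=1 ⇒ [3,10,11,12,9,7,5,14]
10<11: swap(1,1), lo=2 mid=2 ⇒ [3,10,11,12,9,7,5,14]
11=11: mid=3
12>11: swap(3,6), hi=5 ⇒ [3,10,11,5,9,7,12,14]
5<11: swap(2,3), lo=3 mid=4 ⇒ [3,10,5,11,9,7,12,14]
9<11: swap(3,4), lo=4 mid=5 ⇒ [3,10,5,9,11,7,12,14]
7<11: swap(4,5), lo=5 mid=6 ⇒ [3,10,5,9,7,11,12,14]
done. lo=5 hi=5; arr=[3,10,5,9,7,11,12,14]

[3,10,5,9,7,11,12,14]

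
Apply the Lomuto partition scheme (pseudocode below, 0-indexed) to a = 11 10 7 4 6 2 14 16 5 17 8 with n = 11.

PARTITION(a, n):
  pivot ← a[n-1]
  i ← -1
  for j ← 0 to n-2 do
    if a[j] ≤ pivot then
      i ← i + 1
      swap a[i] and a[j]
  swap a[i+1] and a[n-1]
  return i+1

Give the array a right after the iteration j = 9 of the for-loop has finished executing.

pivot=8, i=-1
j=0: 11>8, skip
j=1: 10>8, skip
j=2: 7≤8, i=0, swap(0,2) ⇒ 7 10 11 4 6 2 14 16 5 17 8
j=3: 4≤8, i=1, swap(1,3) ⇒ 7 4 11 10 6 2 14 16 5 17 8
j=4: 6≤8, i=2, swap(2,4) ⇒ 7 4 6 10 11 2 14 16 5 17 8
j=5: 2≤8, i=3, swap(3,5) ⇒ 7 4 6 2 11 10 14 16 5 17 8
j=6: 14>8, skip
j=7: 16>8, skip
j=8: 5≤8, i=4, swap(4,8) ⇒ 7 4 6 2 5 10 14 16 11 17 8
j=9: 17>8, skip
(after j=9) a = 7 4 6 2 5 10 14 16 11 17 8

7 4 6 2 5 10 14 16 11 17 8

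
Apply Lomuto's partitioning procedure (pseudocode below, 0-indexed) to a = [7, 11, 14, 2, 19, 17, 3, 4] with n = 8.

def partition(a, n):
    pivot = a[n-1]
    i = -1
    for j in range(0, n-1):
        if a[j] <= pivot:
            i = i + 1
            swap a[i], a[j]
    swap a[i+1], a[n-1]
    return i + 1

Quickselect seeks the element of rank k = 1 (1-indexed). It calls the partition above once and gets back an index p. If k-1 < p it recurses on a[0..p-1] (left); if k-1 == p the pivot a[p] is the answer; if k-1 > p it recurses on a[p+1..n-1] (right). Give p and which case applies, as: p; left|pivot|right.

pivot = a[7] = 4; i = -1
j=0: a[0]=7 > 4 → no swap
j=1: a[1]=11 > 4 → no swap
j=2: a[2]=14 > 4 → no swap
j=3: a[3]=2 ≤ 4 → i=0, swap a[0],a[3] → [2, 11, 14, 7, 19, 17, 3, 4]
j=4: a[4]=19 > 4 → no swap
j=5: a[5]=17 > 4 → no swap
j=6: a[6]=3 ≤ 4 → i=1, swap a[1],a[6] → [2, 3, 14, 7, 19, 17, 11, 4]
final swap a[2],a[7] → [2, 3, 4, 7, 19, 17, 11, 14]; return 2
p = 2; k-1 = 0 < 2 ⇒ left

2; left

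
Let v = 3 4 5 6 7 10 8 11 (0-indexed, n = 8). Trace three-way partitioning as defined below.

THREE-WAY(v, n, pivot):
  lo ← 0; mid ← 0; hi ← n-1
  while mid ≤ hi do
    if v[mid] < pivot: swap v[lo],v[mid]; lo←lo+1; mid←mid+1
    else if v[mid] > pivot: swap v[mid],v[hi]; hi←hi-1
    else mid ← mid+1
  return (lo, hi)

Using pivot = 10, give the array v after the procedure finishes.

lo=0 mid=0 hi=7
3<10: swap(0,0), lo=1 mid=1 ⇒ 3 4 5 6 7 10 8 11
4<10: swap(1,1), lo=2 mid=2 ⇒ 3 4 5 6 7 10 8 11
5<10: swap(2,2), lo=3 mid=3 ⇒ 3 4 5 6 7 10 8 11
6<10: swap(3,3), lo=4 mid=4 ⇒ 3 4 5 6 7 10 8 11
7<10: swap(4,4), lo=5 mid=5 ⇒ 3 4 5 6 7 10 8 11
10=10: mid=6
8<10: swap(5,6), lo=6 mid=7 ⇒ 3 4 5 6 7 8 10 11
11>10: swap(7,7), hi=6 ⇒ 3 4 5 6 7 8 10 11
done. lo=6 hi=6; v=3 4 5 6 7 8 10 11

3 4 5 6 7 8 10 11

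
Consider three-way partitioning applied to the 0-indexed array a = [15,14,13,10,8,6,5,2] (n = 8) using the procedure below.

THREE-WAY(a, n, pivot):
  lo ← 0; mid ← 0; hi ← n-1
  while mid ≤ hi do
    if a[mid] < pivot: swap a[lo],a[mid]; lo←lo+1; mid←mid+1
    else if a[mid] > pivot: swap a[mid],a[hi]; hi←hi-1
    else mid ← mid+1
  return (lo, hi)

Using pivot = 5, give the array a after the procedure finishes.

pivot = 5; lo=0, mid=0, hi=7
a[mid]=15>5: swap a[0],a[7]; hi=6 → [2,14,13,10,8,6,5,15]
a[mid]=2<5: swap a[0],a[0]; lo=1,mid=1 → [2,14,13,10,8,6,5,15]
a[mid]=14>5: swap a[1],a[6]; hi=5 → [2,5,13,10,8,6,14,15]
a[mid]=5=5: mid=2
a[mid]=13>5: swap a[2],a[5]; hi=4 → [2,5,6,10,8,13,14,15]
a[mid]=6>5: swap a[2],a[4]; hi=3 → [2,5,8,10,6,13,14,15]
a[mid]=8>5: swap a[2],a[3]; hi=2 → [2,5,10,8,6,13,14,15]
a[mid]=10>5: swap a[2],a[2]; hi=1 → [2,5,10,8,6,13,14,15]
end: lo=1, hi=1; a = [2,5,10,8,6,13,14,15]

[2,5,10,8,6,13,14,15]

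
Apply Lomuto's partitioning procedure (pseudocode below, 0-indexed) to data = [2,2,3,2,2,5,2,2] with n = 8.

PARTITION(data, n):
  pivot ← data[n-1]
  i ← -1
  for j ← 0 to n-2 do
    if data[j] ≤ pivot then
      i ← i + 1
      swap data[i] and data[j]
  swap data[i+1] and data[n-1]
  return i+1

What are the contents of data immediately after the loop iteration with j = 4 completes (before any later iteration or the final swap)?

[2,2,2,2,3,5,2,2]

pivot = data[7] = 2; i = -1
j=0: data[0]=2 ≤ 2 → i=0, swap data[0],data[0] (no change) → [2,2,3,2,2,5,2,2]
j=1: data[1]=2 ≤ 2 → i=1, swap data[1],data[1] (no change) → [2,2,3,2,2,5,2,2]
j=2: data[2]=3 > 2 → no swap
j=3: data[3]=2 ≤ 2 → i=2, swap data[2],data[3] → [2,2,2,3,2,5,2,2]
j=4: data[4]=2 ≤ 2 → i=3, swap data[3],data[4] → [2,2,2,2,3,5,2,2]
(after j=4) data = [2,2,2,2,3,5,2,2]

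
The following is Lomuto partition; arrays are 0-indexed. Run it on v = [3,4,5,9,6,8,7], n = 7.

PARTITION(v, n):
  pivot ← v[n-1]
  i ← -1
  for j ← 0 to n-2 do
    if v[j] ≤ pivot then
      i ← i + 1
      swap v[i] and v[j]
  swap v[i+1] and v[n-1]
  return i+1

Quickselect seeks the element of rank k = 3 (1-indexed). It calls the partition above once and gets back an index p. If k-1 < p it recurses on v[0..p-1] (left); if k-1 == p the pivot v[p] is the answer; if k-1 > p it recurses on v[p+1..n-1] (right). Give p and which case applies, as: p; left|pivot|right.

pivot = v[6] = 7; i = -1
j=0: v[0]=3 ≤ 7 → i=0, swap v[0],v[0] (no change) → [3,4,5,9,6,8,7]
j=1: v[1]=4 ≤ 7 → i=1, swap v[1],v[1] (no change) → [3,4,5,9,6,8,7]
j=2: v[2]=5 ≤ 7 → i=2, swap v[2],v[2] (no change) → [3,4,5,9,6,8,7]
j=3: v[3]=9 > 7 → no swap
j=4: v[4]=6 ≤ 7 → i=3, swap v[3],v[4] → [3,4,5,6,9,8,7]
j=5: v[5]=8 > 7 → no swap
final swap v[4],v[6] → [3,4,5,6,7,8,9]; return 4
p = 4; k-1 = 2 < 4 ⇒ left

4; left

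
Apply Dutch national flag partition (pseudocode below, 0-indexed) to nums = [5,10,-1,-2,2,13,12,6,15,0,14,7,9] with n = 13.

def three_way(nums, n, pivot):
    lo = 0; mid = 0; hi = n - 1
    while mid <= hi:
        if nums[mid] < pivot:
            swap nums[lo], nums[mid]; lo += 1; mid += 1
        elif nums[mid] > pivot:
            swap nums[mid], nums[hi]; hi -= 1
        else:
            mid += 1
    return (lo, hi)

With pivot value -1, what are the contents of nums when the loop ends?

pivot = -1; lo=0, mid=0, hi=12
nums[mid]=5>-1: swap nums[0],nums[12]; hi=11 → [9,10,-1,-2,2,13,12,6,15,0,14,7,5]
nums[mid]=9>-1: swap nums[0],nums[11]; hi=10 → [7,10,-1,-2,2,13,12,6,15,0,14,9,5]
nums[mid]=7>-1: swap nums[0],nums[10]; hi=9 → [14,10,-1,-2,2,13,12,6,15,0,7,9,5]
nums[mid]=14>-1: swap nums[0],nums[9]; hi=8 → [0,10,-1,-2,2,13,12,6,15,14,7,9,5]
nums[mid]=0>-1: swap nums[0],nums[8]; hi=7 → [15,10,-1,-2,2,13,12,6,0,14,7,9,5]
nums[mid]=15>-1: swap nums[0],nums[7]; hi=6 → [6,10,-1,-2,2,13,12,15,0,14,7,9,5]
nums[mid]=6>-1: swap nums[0],nums[6]; hi=5 → [12,10,-1,-2,2,13,6,15,0,14,7,9,5]
nums[mid]=12>-1: swap nums[0],nums[5]; hi=4 → [13,10,-1,-2,2,12,6,15,0,14,7,9,5]
nums[mid]=13>-1: swap nums[0],nums[4]; hi=3 → [2,10,-1,-2,13,12,6,15,0,14,7,9,5]
nums[mid]=2>-1: swap nums[0],nums[3]; hi=2 → [-2,10,-1,2,13,12,6,15,0,14,7,9,5]
nums[mid]=-2<-1: swap nums[0],nums[0]; lo=1,mid=1 → [-2,10,-1,2,13,12,6,15,0,14,7,9,5]
nums[mid]=10>-1: swap nums[1],nums[2]; hi=1 → [-2,-1,10,2,13,12,6,15,0,14,7,9,5]
nums[mid]=-1=-1: mid=2
end: lo=1, hi=1; nums = [-2,-1,10,2,13,12,6,15,0,14,7,9,5]

[-2,-1,10,2,13,12,6,15,0,14,7,9,5]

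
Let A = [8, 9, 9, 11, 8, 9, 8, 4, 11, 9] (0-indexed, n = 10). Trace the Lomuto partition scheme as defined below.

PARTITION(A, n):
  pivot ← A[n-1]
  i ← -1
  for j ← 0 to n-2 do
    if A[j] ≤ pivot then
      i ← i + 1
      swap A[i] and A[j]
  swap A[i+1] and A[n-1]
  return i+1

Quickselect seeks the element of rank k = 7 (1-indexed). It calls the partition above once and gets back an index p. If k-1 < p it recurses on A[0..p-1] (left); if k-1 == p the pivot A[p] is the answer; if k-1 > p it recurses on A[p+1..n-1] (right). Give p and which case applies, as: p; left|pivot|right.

7; left

pivot = A[9] = 9; i = -1
j=0: A[0]=8 ≤ 9 → i=0, swap A[0],A[0] (no change) → [8, 9, 9, 11, 8, 9, 8, 4, 11, 9]
j=1: A[1]=9 ≤ 9 → i=1, swap A[1],A[1] (no change) → [8, 9, 9, 11, 8, 9, 8, 4, 11, 9]
j=2: A[2]=9 ≤ 9 → i=2, swap A[2],A[2] (no change) → [8, 9, 9, 11, 8, 9, 8, 4, 11, 9]
j=3: A[3]=11 > 9 → no swap
j=4: A[4]=8 ≤ 9 → i=3, swap A[3],A[4] → [8, 9, 9, 8, 11, 9, 8, 4, 11, 9]
j=5: A[5]=9 ≤ 9 → i=4, swap A[4],A[5] → [8, 9, 9, 8, 9, 11, 8, 4, 11, 9]
j=6: A[6]=8 ≤ 9 → i=5, swap A[5],A[6] → [8, 9, 9, 8, 9, 8, 11, 4, 11, 9]
j=7: A[7]=4 ≤ 9 → i=6, swap A[6],A[7] → [8, 9, 9, 8, 9, 8, 4, 11, 11, 9]
j=8: A[8]=11 > 9 → no swap
final swap A[7],A[9] → [8, 9, 9, 8, 9, 8, 4, 9, 11, 11]; return 7
p = 7; k-1 = 6 < 7 ⇒ left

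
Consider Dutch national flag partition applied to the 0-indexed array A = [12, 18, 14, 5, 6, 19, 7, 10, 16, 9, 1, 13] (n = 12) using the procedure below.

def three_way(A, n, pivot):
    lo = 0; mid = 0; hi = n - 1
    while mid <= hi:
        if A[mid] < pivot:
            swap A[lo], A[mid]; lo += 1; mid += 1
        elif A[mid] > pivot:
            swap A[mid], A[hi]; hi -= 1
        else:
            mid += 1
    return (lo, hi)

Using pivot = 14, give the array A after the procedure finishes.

[12, 13, 5, 6, 1, 7, 10, 9, 14, 16, 19, 18]

pivot = 14; lo=0, mid=0, hi=11
A[mid]=12<14: swap A[0],A[0]; lo=1,mid=1 → [12, 18, 14, 5, 6, 19, 7, 10, 16, 9, 1, 13]
A[mid]=18>14: swap A[1],A[11]; hi=10 → [12, 13, 14, 5, 6, 19, 7, 10, 16, 9, 1, 18]
A[mid]=13<14: swap A[1],A[1]; lo=2,mid=2 → [12, 13, 14, 5, 6, 19, 7, 10, 16, 9, 1, 18]
A[mid]=14=14: mid=3
A[mid]=5<14: swap A[2],A[3]; lo=3,mid=4 → [12, 13, 5, 14, 6, 19, 7, 10, 16, 9, 1, 18]
A[mid]=6<14: swap A[3],A[4]; lo=4,mid=5 → [12, 13, 5, 6, 14, 19, 7, 10, 16, 9, 1, 18]
A[mid]=19>14: swap A[5],A[10]; hi=9 → [12, 13, 5, 6, 14, 1, 7, 10, 16, 9, 19, 18]
A[mid]=1<14: swap A[4],A[5]; lo=5,mid=6 → [12, 13, 5, 6, 1, 14, 7, 10, 16, 9, 19, 18]
A[mid]=7<14: swap A[5],A[6]; lo=6,mid=7 → [12, 13, 5, 6, 1, 7, 14, 10, 16, 9, 19, 18]
A[mid]=10<14: swap A[6],A[7]; lo=7,mid=8 → [12, 13, 5, 6, 1, 7, 10, 14, 16, 9, 19, 18]
A[mid]=16>14: swap A[8],A[9]; hi=8 → [12, 13, 5, 6, 1, 7, 10, 14, 9, 16, 19, 18]
A[mid]=9<14: swap A[7],A[8]; lo=8,mid=9 → [12, 13, 5, 6, 1, 7, 10, 9, 14, 16, 19, 18]
end: lo=8, hi=8; A = [12, 13, 5, 6, 1, 7, 10, 9, 14, 16, 19, 18]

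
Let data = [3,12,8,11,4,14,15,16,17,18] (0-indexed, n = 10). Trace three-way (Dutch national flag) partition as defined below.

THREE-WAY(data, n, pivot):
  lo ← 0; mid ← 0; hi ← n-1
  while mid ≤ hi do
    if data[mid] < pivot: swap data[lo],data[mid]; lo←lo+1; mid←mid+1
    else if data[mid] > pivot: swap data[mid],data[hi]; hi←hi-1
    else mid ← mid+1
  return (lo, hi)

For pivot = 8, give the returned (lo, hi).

(2, 2)

lo=0 mid=0 hi=9
3<8: swap(0,0), lo=1 mid=1 ⇒ [3,12,8,11,4,14,15,16,17,18]
12>8: swap(1,9), hi=8 ⇒ [3,18,8,11,4,14,15,16,17,12]
18>8: swap(1,8), hi=7 ⇒ [3,17,8,11,4,14,15,16,18,12]
17>8: swap(1,7), hi=6 ⇒ [3,16,8,11,4,14,15,17,18,12]
16>8: swap(1,6), hi=5 ⇒ [3,15,8,11,4,14,16,17,18,12]
15>8: swap(1,5), hi=4 ⇒ [3,14,8,11,4,15,16,17,18,12]
14>8: swap(1,4), hi=3 ⇒ [3,4,8,11,14,15,16,17,18,12]
4<8: swap(1,1), lo=2 mid=2 ⇒ [3,4,8,11,14,15,16,17,18,12]
8=8: mid=3
11>8: swap(3,3), hi=2 ⇒ [3,4,8,11,14,15,16,17,18,12]
done. lo=2 hi=2; data=[3,4,8,11,14,15,16,17,18,12]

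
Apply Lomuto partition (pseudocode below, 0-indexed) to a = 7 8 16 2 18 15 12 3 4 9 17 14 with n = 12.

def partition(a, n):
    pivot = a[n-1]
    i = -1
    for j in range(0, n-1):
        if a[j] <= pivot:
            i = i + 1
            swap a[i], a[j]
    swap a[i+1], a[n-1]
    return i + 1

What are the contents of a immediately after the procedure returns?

pivot=14, i=-1
j=0: 7≤14, i=0, swap(0,0) ⇒ 7 8 16 2 18 15 12 3 4 9 17 14
j=1: 8≤14, i=1, swap(1,1) ⇒ 7 8 16 2 18 15 12 3 4 9 17 14
j=2: 16>14, skip
j=3: 2≤14, i=2, swap(2,3) ⇒ 7 8 2 16 18 15 12 3 4 9 17 14
j=4: 18>14, skip
j=5: 15>14, skip
j=6: 12≤14, i=3, swap(3,6) ⇒ 7 8 2 12 18 15 16 3 4 9 17 14
j=7: 3≤14, i=4, swap(4,7) ⇒ 7 8 2 12 3 15 16 18 4 9 17 14
j=8: 4≤14, i=5, swap(5,8) ⇒ 7 8 2 12 3 4 16 18 15 9 17 14
j=9: 9≤14, i=6, swap(6,9) ⇒ 7 8 2 12 3 4 9 18 15 16 17 14
j=10: 17>14, skip
swap(7,11) ⇒ 7 8 2 12 3 4 9 14 15 16 17 18; return 7

7 8 2 12 3 4 9 14 15 16 17 18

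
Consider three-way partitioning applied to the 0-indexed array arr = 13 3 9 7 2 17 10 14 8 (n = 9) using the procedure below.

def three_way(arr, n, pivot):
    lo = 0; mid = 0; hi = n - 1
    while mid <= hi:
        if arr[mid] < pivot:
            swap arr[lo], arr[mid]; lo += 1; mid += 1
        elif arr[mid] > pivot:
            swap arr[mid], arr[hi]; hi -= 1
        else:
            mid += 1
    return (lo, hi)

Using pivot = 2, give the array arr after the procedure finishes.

pivot = 2; lo=0, mid=0, hi=8
arr[mid]=13>2: swap arr[0],arr[8]; hi=7 → 8 3 9 7 2 17 10 14 13
arr[mid]=8>2: swap arr[0],arr[7]; hi=6 → 14 3 9 7 2 17 10 8 13
arr[mid]=14>2: swap arr[0],arr[6]; hi=5 → 10 3 9 7 2 17 14 8 13
arr[mid]=10>2: swap arr[0],arr[5]; hi=4 → 17 3 9 7 2 10 14 8 13
arr[mid]=17>2: swap arr[0],arr[4]; hi=3 → 2 3 9 7 17 10 14 8 13
arr[mid]=2=2: mid=1
arr[mid]=3>2: swap arr[1],arr[3]; hi=2 → 2 7 9 3 17 10 14 8 13
arr[mid]=7>2: swap arr[1],arr[2]; hi=1 → 2 9 7 3 17 10 14 8 13
arr[mid]=9>2: swap arr[1],arr[1]; hi=0 → 2 9 7 3 17 10 14 8 13
end: lo=0, hi=0; arr = 2 9 7 3 17 10 14 8 13

2 9 7 3 17 10 14 8 13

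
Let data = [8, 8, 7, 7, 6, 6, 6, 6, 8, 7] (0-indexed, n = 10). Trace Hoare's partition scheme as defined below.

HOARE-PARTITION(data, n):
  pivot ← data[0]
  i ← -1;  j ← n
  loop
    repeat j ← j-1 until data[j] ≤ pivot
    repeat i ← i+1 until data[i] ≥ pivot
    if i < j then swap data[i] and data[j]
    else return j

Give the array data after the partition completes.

pivot=8
j stops at 9 (7), i stops at 0 (8); swap ⇒ [7, 8, 7, 7, 6, 6, 6, 6, 8, 8]
j stops at 8 (8), i stops at 1 (8); swap ⇒ [7, 8, 7, 7, 6, 6, 6, 6, 8, 8]
j stops at 7, i stops at 8; i≥j ⇒ return 7. data=[7, 8, 7, 7, 6, 6, 6, 6, 8, 8]

[7, 8, 7, 7, 6, 6, 6, 6, 8, 8]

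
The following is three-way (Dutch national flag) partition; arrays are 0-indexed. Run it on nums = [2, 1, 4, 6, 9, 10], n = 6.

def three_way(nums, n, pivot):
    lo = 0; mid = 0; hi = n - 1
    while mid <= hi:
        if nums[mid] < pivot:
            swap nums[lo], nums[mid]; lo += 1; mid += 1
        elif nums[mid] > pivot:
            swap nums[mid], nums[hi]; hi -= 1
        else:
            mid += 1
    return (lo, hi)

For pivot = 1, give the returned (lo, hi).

pivot = 1; lo=0, mid=0, hi=5
nums[mid]=2>1: swap nums[0],nums[5]; hi=4 → [10, 1, 4, 6, 9, 2]
nums[mid]=10>1: swap nums[0],nums[4]; hi=3 → [9, 1, 4, 6, 10, 2]
nums[mid]=9>1: swap nums[0],nums[3]; hi=2 → [6, 1, 4, 9, 10, 2]
nums[mid]=6>1: swap nums[0],nums[2]; hi=1 → [4, 1, 6, 9, 10, 2]
nums[mid]=4>1: swap nums[0],nums[1]; hi=0 → [1, 4, 6, 9, 10, 2]
nums[mid]=1=1: mid=1
end: lo=0, hi=0; nums = [1, 4, 6, 9, 10, 2]

(0, 0)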